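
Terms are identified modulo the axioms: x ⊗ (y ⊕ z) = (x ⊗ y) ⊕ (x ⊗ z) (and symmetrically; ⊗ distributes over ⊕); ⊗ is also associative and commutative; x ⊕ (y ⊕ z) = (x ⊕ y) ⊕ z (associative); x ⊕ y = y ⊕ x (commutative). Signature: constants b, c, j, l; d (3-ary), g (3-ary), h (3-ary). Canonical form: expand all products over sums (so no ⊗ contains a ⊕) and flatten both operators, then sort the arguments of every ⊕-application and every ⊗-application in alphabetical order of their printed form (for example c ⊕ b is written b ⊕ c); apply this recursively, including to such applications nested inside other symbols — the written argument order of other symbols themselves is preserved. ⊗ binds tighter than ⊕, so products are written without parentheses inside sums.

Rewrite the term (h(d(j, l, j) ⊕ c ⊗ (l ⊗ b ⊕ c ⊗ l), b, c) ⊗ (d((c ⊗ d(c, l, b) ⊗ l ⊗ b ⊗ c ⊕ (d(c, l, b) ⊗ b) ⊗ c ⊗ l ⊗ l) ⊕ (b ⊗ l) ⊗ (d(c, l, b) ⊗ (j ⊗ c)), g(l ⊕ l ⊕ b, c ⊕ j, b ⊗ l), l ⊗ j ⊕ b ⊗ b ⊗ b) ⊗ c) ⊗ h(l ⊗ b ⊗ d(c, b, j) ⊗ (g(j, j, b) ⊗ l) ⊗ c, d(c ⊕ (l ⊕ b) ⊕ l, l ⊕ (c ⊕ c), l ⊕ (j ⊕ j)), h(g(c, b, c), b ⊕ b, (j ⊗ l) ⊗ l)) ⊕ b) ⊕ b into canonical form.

Answer: b ⊕ b ⊕ c ⊗ d(b ⊗ c ⊗ c ⊗ d(c, l, b) ⊗ l ⊕ b ⊗ c ⊗ d(c, l, b) ⊗ j ⊗ l ⊕ b ⊗ c ⊗ d(c, l, b) ⊗ l ⊗ l, g(b ⊕ l ⊕ l, c ⊕ j, b ⊗ l), b ⊗ b ⊗ b ⊕ j ⊗ l) ⊗ h(b ⊗ c ⊗ d(c, b, j) ⊗ g(j, j, b) ⊗ l ⊗ l, d(b ⊕ c ⊕ l ⊕ l, c ⊕ c ⊕ l, j ⊕ j ⊕ l), h(g(c, b, c), b ⊕ b, j ⊗ l ⊗ l)) ⊗ h(b ⊗ c ⊗ l ⊕ c ⊗ c ⊗ l ⊕ d(j, l, j), b, c)

Derivation:
Distribute:  c ⊗ d(b ⊗ c ⊗ c ⊗ d(c, l, b) ⊗ l ⊕ b ⊗ c ⊗ d(c, l, b) ⊗ j ⊗ l ⊕ b ⊗ c ⊗ d(c, l, b) ⊗ l ⊗ l, g(b ⊕ l ⊕ l, c ⊕ j, b ⊗ l), b ⊗ b ⊗ b ⊕ j ⊗ l) ⊗ h(b ⊗ c ⊗ d(c, b, j) ⊗ g(j, j, b) ⊗ l ⊗ l, d(b ⊕ c ⊕ l ⊕ l, c ⊕ c ⊕ l, j ⊕ j ⊕ l), h(g(c, b, c), b ⊕ b, j ⊗ l ⊗ l)) ⊗ h(b ⊗ c ⊗ l ⊕ c ⊗ c ⊗ l ⊕ d(j, l, j), b, c) ⊕ b ⊕ b
Order the arguments:  b ⊕ b ⊕ c ⊗ d(b ⊗ c ⊗ c ⊗ d(c, l, b) ⊗ l ⊕ b ⊗ c ⊗ d(c, l, b) ⊗ j ⊗ l ⊕ b ⊗ c ⊗ d(c, l, b) ⊗ l ⊗ l, g(b ⊕ l ⊕ l, c ⊕ j, b ⊗ l), b ⊗ b ⊗ b ⊕ j ⊗ l) ⊗ h(b ⊗ c ⊗ d(c, b, j) ⊗ g(j, j, b) ⊗ l ⊗ l, d(b ⊕ c ⊕ l ⊕ l, c ⊕ c ⊕ l, j ⊕ j ⊕ l), h(g(c, b, c), b ⊕ b, j ⊗ l ⊗ l)) ⊗ h(b ⊗ c ⊗ l ⊕ c ⊗ c ⊗ l ⊕ d(j, l, j), b, c)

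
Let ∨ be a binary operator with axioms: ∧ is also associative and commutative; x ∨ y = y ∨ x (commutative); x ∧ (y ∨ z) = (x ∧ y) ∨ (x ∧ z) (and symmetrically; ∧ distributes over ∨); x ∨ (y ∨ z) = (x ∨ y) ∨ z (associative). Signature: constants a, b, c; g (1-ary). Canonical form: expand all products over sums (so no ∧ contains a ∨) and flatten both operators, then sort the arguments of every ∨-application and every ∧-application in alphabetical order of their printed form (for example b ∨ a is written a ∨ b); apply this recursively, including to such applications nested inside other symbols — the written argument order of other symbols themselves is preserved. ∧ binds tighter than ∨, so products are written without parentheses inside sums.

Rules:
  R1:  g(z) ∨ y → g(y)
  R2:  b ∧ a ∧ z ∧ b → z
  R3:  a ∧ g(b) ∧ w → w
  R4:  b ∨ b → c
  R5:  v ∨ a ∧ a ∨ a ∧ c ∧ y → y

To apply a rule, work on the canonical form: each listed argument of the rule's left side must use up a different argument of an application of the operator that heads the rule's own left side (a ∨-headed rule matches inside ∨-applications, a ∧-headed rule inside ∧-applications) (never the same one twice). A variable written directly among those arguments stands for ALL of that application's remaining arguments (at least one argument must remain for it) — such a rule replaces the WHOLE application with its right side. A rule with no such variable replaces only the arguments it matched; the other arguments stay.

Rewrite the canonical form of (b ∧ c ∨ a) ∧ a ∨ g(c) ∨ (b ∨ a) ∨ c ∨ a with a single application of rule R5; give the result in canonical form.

Canonical form:  a ∨ a ∨ a ∧ a ∨ a ∧ b ∧ c ∨ b ∨ c ∨ g(c)
Match R5:  consume a ∧ a, a ∧ b ∧ c;  v := a ∨ a ∨ b ∨ c ∨ g(c), y := b
The variable takes the whole remainder — replace the entire application.
New term:  b

Answer: b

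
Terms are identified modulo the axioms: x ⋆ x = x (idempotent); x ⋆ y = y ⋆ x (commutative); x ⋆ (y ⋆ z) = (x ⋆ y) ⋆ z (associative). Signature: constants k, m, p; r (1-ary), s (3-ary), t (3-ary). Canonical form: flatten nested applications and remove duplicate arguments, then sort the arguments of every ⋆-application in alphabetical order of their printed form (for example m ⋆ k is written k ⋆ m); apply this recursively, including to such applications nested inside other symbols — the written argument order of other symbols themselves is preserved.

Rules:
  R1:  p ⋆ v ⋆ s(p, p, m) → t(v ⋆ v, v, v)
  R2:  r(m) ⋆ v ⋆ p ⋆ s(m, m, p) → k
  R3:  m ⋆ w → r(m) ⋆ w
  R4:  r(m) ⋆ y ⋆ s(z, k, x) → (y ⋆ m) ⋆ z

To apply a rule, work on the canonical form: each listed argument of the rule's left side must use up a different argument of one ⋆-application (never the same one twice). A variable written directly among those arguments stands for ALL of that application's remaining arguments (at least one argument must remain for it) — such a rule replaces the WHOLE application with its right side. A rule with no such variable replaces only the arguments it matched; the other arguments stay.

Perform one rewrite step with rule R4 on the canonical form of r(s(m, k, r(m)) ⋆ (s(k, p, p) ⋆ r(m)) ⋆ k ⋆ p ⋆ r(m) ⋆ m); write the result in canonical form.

Canonical form:  r(k ⋆ m ⋆ p ⋆ r(m) ⋆ s(k, p, p) ⋆ s(m, k, r(m)))
Match R4:  consume r(m), s(m, k, r(m));  x := r(m), y := k ⋆ m ⋆ p ⋆ s(k, p, p), z := m
Every leftover argument binds to the variable; the entire application is replaced.
Giving:  r(k ⋆ m ⋆ p ⋆ s(k, p, p))

Answer: r(k ⋆ m ⋆ p ⋆ s(k, p, p))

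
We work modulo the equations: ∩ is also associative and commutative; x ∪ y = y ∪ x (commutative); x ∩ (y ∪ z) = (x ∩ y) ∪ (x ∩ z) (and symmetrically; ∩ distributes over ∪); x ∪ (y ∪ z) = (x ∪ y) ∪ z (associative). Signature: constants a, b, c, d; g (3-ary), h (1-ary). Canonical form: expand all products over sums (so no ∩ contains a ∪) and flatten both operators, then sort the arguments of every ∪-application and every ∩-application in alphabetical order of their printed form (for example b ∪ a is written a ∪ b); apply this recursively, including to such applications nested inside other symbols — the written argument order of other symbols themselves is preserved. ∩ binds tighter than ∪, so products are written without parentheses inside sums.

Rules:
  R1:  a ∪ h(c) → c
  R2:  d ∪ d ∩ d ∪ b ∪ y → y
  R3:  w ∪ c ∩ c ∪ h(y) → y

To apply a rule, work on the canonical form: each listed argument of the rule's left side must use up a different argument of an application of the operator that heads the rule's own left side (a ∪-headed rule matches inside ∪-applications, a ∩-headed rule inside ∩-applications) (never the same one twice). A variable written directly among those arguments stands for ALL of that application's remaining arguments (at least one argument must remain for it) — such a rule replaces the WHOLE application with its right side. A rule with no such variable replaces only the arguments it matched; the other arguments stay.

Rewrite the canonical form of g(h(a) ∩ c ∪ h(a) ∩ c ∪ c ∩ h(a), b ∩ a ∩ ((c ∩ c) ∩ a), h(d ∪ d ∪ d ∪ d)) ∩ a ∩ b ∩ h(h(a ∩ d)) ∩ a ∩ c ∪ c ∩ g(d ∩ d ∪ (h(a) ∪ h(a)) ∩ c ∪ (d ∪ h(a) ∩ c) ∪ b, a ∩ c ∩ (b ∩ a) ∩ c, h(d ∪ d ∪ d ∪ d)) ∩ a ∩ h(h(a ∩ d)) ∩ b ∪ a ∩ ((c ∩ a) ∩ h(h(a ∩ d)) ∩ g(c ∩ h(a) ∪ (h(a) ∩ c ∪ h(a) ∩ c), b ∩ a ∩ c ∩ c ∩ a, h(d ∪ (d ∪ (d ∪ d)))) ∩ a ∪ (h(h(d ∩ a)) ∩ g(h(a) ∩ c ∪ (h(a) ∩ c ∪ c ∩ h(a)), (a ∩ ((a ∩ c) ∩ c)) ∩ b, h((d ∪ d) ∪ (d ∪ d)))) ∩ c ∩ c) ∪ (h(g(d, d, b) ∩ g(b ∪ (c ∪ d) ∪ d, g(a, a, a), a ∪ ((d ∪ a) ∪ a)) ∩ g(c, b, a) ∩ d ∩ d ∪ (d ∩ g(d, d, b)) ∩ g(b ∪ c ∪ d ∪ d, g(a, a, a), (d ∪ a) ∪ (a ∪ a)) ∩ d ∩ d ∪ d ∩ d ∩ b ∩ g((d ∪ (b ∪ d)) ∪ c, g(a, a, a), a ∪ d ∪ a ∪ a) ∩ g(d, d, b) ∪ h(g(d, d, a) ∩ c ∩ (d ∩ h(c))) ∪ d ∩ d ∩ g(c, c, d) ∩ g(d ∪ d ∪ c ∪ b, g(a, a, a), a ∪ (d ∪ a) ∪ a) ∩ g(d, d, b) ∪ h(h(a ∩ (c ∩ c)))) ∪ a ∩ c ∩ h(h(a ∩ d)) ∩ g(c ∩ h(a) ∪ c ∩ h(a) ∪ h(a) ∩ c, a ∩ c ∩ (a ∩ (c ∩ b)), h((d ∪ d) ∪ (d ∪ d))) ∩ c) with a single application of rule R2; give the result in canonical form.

Canonical form:  a ∩ a ∩ a ∩ c ∩ g(c ∩ h(a) ∪ c ∩ h(a) ∪ c ∩ h(a), a ∩ a ∩ b ∩ c ∩ c, h(d ∪ d ∪ d ∪ d)) ∩ h(h(a ∩ d)) ∪ a ∩ a ∩ b ∩ c ∩ g(c ∩ h(a) ∪ c ∩ h(a) ∪ c ∩ h(a), a ∩ a ∩ b ∩ c ∩ c, h(d ∪ d ∪ d ∪ d)) ∩ h(h(a ∩ d)) ∪ a ∩ b ∩ c ∩ g(b ∪ c ∩ h(a) ∪ c ∩ h(a) ∪ c ∩ h(a) ∪ d ∪ d ∩ d, a ∩ a ∩ b ∩ c ∩ c, h(d ∪ d ∪ d ∪ d)) ∩ h(h(a ∩ d)) ∪ a ∩ c ∩ c ∩ g(c ∩ h(a) ∪ c ∩ h(a) ∪ c ∩ h(a), a ∩ a ∩ b ∩ c ∩ c, h(d ∪ d ∪ d ∪ d)) ∩ h(h(a ∩ d)) ∪ a ∩ c ∩ c ∩ g(c ∩ h(a) ∪ c ∩ h(a) ∪ c ∩ h(a), a ∩ a ∩ b ∩ c ∩ c, h(d ∪ d ∪ d ∪ d)) ∩ h(h(a ∩ d)) ∪ h(b ∩ d ∩ d ∩ g(b ∪ c ∪ d ∪ d, g(a, a, a), a ∪ a ∪ a ∪ d) ∩ g(d, d, b) ∪ d ∩ d ∩ d ∩ g(b ∪ c ∪ d ∪ d, g(a, a, a), a ∪ a ∪ a ∪ d) ∩ g(d, d, b) ∪ d ∩ d ∩ g(b ∪ c ∪ d ∪ d, g(a, a, a), a ∪ a ∪ a ∪ d) ∩ g(c, b, a) ∩ g(d, d, b) ∪ d ∩ d ∩ g(b ∪ c ∪ d ∪ d, g(a, a, a), a ∪ a ∪ a ∪ d) ∩ g(c, c, d) ∩ g(d, d, b) ∪ h(c ∩ d ∩ g(d, d, a) ∩ h(c)) ∪ h(h(a ∩ c ∩ c)))
R2 matches:  uses b, d, d ∩ d;  y := c ∩ h(a) ∪ c ∩ h(a) ∪ c ∩ h(a)
Every leftover argument binds to the variable; the entire application is replaced.
Result:  a ∩ a ∩ a ∩ c ∩ g(c ∩ h(a) ∪ c ∩ h(a) ∪ c ∩ h(a), a ∩ a ∩ b ∩ c ∩ c, h(d ∪ d ∪ d ∪ d)) ∩ h(h(a ∩ d)) ∪ a ∩ a ∩ b ∩ c ∩ g(c ∩ h(a) ∪ c ∩ h(a) ∪ c ∩ h(a), a ∩ a ∩ b ∩ c ∩ c, h(d ∪ d ∪ d ∪ d)) ∩ h(h(a ∩ d)) ∪ a ∩ b ∩ c ∩ g(c ∩ h(a) ∪ c ∩ h(a) ∪ c ∩ h(a), a ∩ a ∩ b ∩ c ∩ c, h(d ∪ d ∪ d ∪ d)) ∩ h(h(a ∩ d)) ∪ a ∩ c ∩ c ∩ g(c ∩ h(a) ∪ c ∩ h(a) ∪ c ∩ h(a), a ∩ a ∩ b ∩ c ∩ c, h(d ∪ d ∪ d ∪ d)) ∩ h(h(a ∩ d)) ∪ a ∩ c ∩ c ∩ g(c ∩ h(a) ∪ c ∩ h(a) ∪ c ∩ h(a), a ∩ a ∩ b ∩ c ∩ c, h(d ∪ d ∪ d ∪ d)) ∩ h(h(a ∩ d)) ∪ h(b ∩ d ∩ d ∩ g(b ∪ c ∪ d ∪ d, g(a, a, a), a ∪ a ∪ a ∪ d) ∩ g(d, d, b) ∪ d ∩ d ∩ d ∩ g(b ∪ c ∪ d ∪ d, g(a, a, a), a ∪ a ∪ a ∪ d) ∩ g(d, d, b) ∪ d ∩ d ∩ g(b ∪ c ∪ d ∪ d, g(a, a, a), a ∪ a ∪ a ∪ d) ∩ g(c, b, a) ∩ g(d, d, b) ∪ d ∩ d ∩ g(b ∪ c ∪ d ∪ d, g(a, a, a), a ∪ a ∪ a ∪ d) ∩ g(c, c, d) ∩ g(d, d, b) ∪ h(c ∩ d ∩ g(d, d, a) ∩ h(c)) ∪ h(h(a ∩ c ∩ c)))

Answer: a ∩ a ∩ a ∩ c ∩ g(c ∩ h(a) ∪ c ∩ h(a) ∪ c ∩ h(a), a ∩ a ∩ b ∩ c ∩ c, h(d ∪ d ∪ d ∪ d)) ∩ h(h(a ∩ d)) ∪ a ∩ a ∩ b ∩ c ∩ g(c ∩ h(a) ∪ c ∩ h(a) ∪ c ∩ h(a), a ∩ a ∩ b ∩ c ∩ c, h(d ∪ d ∪ d ∪ d)) ∩ h(h(a ∩ d)) ∪ a ∩ b ∩ c ∩ g(c ∩ h(a) ∪ c ∩ h(a) ∪ c ∩ h(a), a ∩ a ∩ b ∩ c ∩ c, h(d ∪ d ∪ d ∪ d)) ∩ h(h(a ∩ d)) ∪ a ∩ c ∩ c ∩ g(c ∩ h(a) ∪ c ∩ h(a) ∪ c ∩ h(a), a ∩ a ∩ b ∩ c ∩ c, h(d ∪ d ∪ d ∪ d)) ∩ h(h(a ∩ d)) ∪ a ∩ c ∩ c ∩ g(c ∩ h(a) ∪ c ∩ h(a) ∪ c ∩ h(a), a ∩ a ∩ b ∩ c ∩ c, h(d ∪ d ∪ d ∪ d)) ∩ h(h(a ∩ d)) ∪ h(b ∩ d ∩ d ∩ g(b ∪ c ∪ d ∪ d, g(a, a, a), a ∪ a ∪ a ∪ d) ∩ g(d, d, b) ∪ d ∩ d ∩ d ∩ g(b ∪ c ∪ d ∪ d, g(a, a, a), a ∪ a ∪ a ∪ d) ∩ g(d, d, b) ∪ d ∩ d ∩ g(b ∪ c ∪ d ∪ d, g(a, a, a), a ∪ a ∪ a ∪ d) ∩ g(c, b, a) ∩ g(d, d, b) ∪ d ∩ d ∩ g(b ∪ c ∪ d ∪ d, g(a, a, a), a ∪ a ∪ a ∪ d) ∩ g(c, c, d) ∩ g(d, d, b) ∪ h(c ∩ d ∩ g(d, d, a) ∩ h(c)) ∪ h(h(a ∩ c ∩ c)))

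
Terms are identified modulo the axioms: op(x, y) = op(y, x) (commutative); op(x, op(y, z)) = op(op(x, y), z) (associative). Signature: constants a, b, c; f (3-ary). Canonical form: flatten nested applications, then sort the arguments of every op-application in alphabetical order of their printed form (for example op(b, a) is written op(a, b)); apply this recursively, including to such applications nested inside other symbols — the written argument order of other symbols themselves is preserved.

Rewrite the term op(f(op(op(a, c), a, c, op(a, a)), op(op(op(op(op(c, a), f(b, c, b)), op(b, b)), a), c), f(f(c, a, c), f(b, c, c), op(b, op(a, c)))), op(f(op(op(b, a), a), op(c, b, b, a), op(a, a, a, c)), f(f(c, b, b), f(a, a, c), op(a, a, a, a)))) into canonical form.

Merge nested applications:  op(f(op(op(a, c), a, c, op(a, a)), op(op(op(op(op(c, a), f(b, c, b)), op(b, b)), a), c), f(f(c, a, c), f(b, c, c), op(b, op(a, c)))), f(op(op(b, a), a), op(c, b, b, a), op(a, a, a, c)), f(f(c, b, b), f(a, a, c), op(a, a, a, a)))
Inside:  f(op(op(a, c), a, c, op(a, a)), op(op(op(op(op(c, a), f(b, c, b)), op(b, b)), a), c), f(f(c, a, c), f(b, c, c), op(b, op(a, c))))  →  f(op(a, a, a, a, c, c), op(a, a, b, b, c, c, f(b, c, b)), f(f(c, a, c), f(b, c, c), op(a, b, c)))
Simplify inside:  f(op(op(b, a), a), op(c, b, b, a), op(a, a, a, c))  →  f(op(a, a, b), op(a, b, b, c), op(a, a, a, c))
Sort:  op(f(f(c, b, b), f(a, a, c), op(a, a, a, a)), f(op(a, a, a, a, c, c), op(a, a, b, b, c, c, f(b, c, b)), f(f(c, a, c), f(b, c, c), op(a, b, c))), f(op(a, a, b), op(a, b, b, c), op(a, a, a, c)))

Answer: op(f(f(c, b, b), f(a, a, c), op(a, a, a, a)), f(op(a, a, a, a, c, c), op(a, a, b, b, c, c, f(b, c, b)), f(f(c, a, c), f(b, c, c), op(a, b, c))), f(op(a, a, b), op(a, b, b, c), op(a, a, a, c)))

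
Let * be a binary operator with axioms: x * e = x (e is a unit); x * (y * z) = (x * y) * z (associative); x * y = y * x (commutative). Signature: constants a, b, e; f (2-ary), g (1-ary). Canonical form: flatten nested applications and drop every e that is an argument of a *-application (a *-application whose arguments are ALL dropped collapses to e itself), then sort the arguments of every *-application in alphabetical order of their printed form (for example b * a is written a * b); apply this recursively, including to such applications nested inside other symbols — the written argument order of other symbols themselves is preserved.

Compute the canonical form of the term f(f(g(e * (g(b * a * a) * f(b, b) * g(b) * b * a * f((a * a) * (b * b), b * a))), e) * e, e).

Descend into:  f(g(e * (g(b * a * a) * f(b, b) * g(b) * b * a * f((a * a) * (b * b), b * a))), e) * e
Inside:  f(g(e * (g(b * a * a) * f(b, b) * g(b) * b * a * f((a * a) * (b * b), b * a))), e)  →  f(g(a * b * f(a * a * b * b, a * b) * f(b, b) * g(a * a * b) * g(b)), e)
Drop the unit:  drop e
Sort arguments:  f(g(a * b * f(a * a * b * b, a * b) * f(b, b) * g(a * a * b) * g(b)), e)
Reassemble:  f(f(g(a * b * f(a * a * b * b, a * b) * f(b, b) * g(a * a * b) * g(b)), e), e)

Answer: f(f(g(a * b * f(a * a * b * b, a * b) * f(b, b) * g(a * a * b) * g(b)), e), e)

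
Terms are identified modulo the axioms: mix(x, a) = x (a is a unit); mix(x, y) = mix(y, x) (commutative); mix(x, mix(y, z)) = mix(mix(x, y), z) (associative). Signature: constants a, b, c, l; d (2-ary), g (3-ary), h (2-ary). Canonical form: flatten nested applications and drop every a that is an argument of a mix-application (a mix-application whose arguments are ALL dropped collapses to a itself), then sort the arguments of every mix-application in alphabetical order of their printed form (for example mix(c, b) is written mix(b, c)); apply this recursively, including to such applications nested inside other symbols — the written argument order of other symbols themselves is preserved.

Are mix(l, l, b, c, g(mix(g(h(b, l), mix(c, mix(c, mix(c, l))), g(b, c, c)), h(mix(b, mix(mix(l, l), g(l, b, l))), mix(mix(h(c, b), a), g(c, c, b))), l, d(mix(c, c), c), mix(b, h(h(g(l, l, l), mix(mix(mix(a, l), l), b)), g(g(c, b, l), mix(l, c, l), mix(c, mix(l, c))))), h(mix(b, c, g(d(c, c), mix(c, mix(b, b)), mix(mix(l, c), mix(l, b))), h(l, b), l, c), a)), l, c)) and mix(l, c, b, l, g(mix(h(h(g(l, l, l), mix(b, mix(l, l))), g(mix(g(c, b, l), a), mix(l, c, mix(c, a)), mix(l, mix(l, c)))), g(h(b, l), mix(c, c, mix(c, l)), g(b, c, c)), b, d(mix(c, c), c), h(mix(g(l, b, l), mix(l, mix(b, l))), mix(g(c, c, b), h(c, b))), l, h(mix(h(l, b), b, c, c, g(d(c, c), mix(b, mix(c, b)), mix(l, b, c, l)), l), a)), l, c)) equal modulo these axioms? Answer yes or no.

Answer: no — mix(b, c, g(mix(b, d(mix(c, c), c), g(h(b, l), mix(c, c, c, l), g(b, c, c)), h(h(g(l, l, l), mix(b, l, l)), g(g(c, b, l), mix(c, l, l), mix(c, c, l))), h(mix(b, c, c, g(d(c, c), mix(b, b, c), mix(b, c, l, l)), h(l, b), l), a), h(mix(b, g(l, b, l), l, l), mix(g(c, c, b), h(c, b))), l), l, c), l, l) vs mix(b, c, g(mix(b, d(mix(c, c), c), g(h(b, l), mix(c, c, c, l), g(b, c, c)), h(h(g(l, l, l), mix(b, l, l)), g(g(c, b, l), mix(c, c, l), mix(c, l, l))), h(mix(b, c, c, g(d(c, c), mix(b, b, c), mix(b, c, l, l)), h(l, b), l), a), h(mix(b, g(l, b, l), l, l), mix(g(c, c, b), h(c, b))), l), l, c), l, l)

Derivation:
Left:  mix(l, l, b, c, g(mix(g(h(b, l), mix(c, mix(c, mix(c, l))), g(b, c, c)), h(mix(b, mix(mix(l, l), g(l, b, l))), mix(mix(h(c, b), a), g(c, c, b))), l, d(mix(c, c), c), mix(b, h(h(g(l, l, l), mix(mix(mix(a, l), l), b)), g(g(c, b, l), mix(l, c, l), mix(c, mix(l, c))))), h(mix(b, c, g(d(c, c), mix(c, mix(b, b)), mix(mix(l, c), mix(l, b))), h(l, b), l, c), a)), l, c))
  Simplify inside:  g(mix(g(h(b, l), mix(c, mix(c, mix(c, l))), g(b, c, c)), h(mix(b, mix(mix(l, l), g(l, b, l))), mix(mix(h(c, b), a), g(c, c, b))), l, d(mix(c, c), c), mix(b, h(h(g(l, l, l), mix(mix(mix(a, l), l), b)), g(g(c, b, l), mix(l, c, l), mix(c, mix(l, c))))), h(mix(b, c, g(d(c, c), mix(c, mix(b, b)), mix(mix(l, c), mix(l, b))), h(l, b), l, c), a)), l, c)  →  g(mix(b, d(mix(c, c), c), g(h(b, l), mix(c, c, c, l), g(b, c, c)), h(h(g(l, l, l), mix(b, l, l)), g(g(c, b, l), mix(c, l, l), mix(c, c, l))), h(mix(b, c, c, g(d(c, c), mix(b, b, c), mix(b, c, l, l)), h(l, b), l), a), h(mix(b, g(l, b, l), l, l), mix(g(c, c, b), h(c, b))), l), l, c)
  Order the arguments:  mix(b, c, g(mix(b, d(mix(c, c), c), g(h(b, l), mix(c, c, c, l), g(b, c, c)), h(h(g(l, l, l), mix(b, l, l)), g(g(c, b, l), mix(c, l, l), mix(c, c, l))), h(mix(b, c, c, g(d(c, c), mix(b, b, c), mix(b, c, l, l)), h(l, b), l), a), h(mix(b, g(l, b, l), l, l), mix(g(c, c, b), h(c, b))), l), l, c), l, l)
Right:  mix(l, c, b, l, g(mix(h(h(g(l, l, l), mix(b, mix(l, l))), g(mix(g(c, b, l), a), mix(l, c, mix(c, a)), mix(l, mix(l, c)))), g(h(b, l), mix(c, c, mix(c, l)), g(b, c, c)), b, d(mix(c, c), c), h(mix(g(l, b, l), mix(l, mix(b, l))), mix(g(c, c, b), h(c, b))), l, h(mix(h(l, b), b, c, c, g(d(c, c), mix(b, mix(c, b)), mix(l, b, c, l)), l), a)), l, c))
  Canonicalize subterm:  g(mix(h(h(g(l, l, l), mix(b, mix(l, l))), g(mix(g(c, b, l), a), mix(l, c, mix(c, a)), mix(l, mix(l, c)))), g(h(b, l), mix(c, c, mix(c, l)), g(b, c, c)), b, d(mix(c, c), c), h(mix(g(l, b, l), mix(l, mix(b, l))), mix(g(c, c, b), h(c, b))), l, h(mix(h(l, b), b, c, c, g(d(c, c), mix(b, mix(c, b)), mix(l, b, c, l)), l), a)), l, c)  →  g(mix(b, d(mix(c, c), c), g(h(b, l), mix(c, c, c, l), g(b, c, c)), h(h(g(l, l, l), mix(b, l, l)), g(g(c, b, l), mix(c, c, l), mix(c, l, l))), h(mix(b, c, c, g(d(c, c), mix(b, b, c), mix(b, c, l, l)), h(l, b), l), a), h(mix(b, g(l, b, l), l, l), mix(g(c, c, b), h(c, b))), l), l, c)
  Order the arguments:  mix(b, c, g(mix(b, d(mix(c, c), c), g(h(b, l), mix(c, c, c, l), g(b, c, c)), h(h(g(l, l, l), mix(b, l, l)), g(g(c, b, l), mix(c, c, l), mix(c, l, l))), h(mix(b, c, c, g(d(c, c), mix(b, b, c), mix(b, c, l, l)), h(l, b), l), a), h(mix(b, g(l, b, l), l, l), mix(g(c, c, b), h(c, b))), l), l, c), l, l)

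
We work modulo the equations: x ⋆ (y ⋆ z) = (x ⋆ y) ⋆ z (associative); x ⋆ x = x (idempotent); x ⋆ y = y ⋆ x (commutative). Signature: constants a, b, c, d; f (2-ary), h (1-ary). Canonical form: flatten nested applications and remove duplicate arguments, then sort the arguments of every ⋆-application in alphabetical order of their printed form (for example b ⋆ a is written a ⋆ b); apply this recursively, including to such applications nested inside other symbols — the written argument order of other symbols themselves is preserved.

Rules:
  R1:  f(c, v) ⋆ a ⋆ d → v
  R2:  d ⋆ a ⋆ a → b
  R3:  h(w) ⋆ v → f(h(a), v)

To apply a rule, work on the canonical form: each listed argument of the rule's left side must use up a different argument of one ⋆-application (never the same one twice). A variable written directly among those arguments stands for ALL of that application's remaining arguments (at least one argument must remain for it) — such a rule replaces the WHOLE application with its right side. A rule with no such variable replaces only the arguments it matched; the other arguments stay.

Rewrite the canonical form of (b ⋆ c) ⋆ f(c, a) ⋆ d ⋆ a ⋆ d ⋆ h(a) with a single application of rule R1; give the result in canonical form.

Canonical form:  a ⋆ b ⋆ c ⋆ d ⋆ f(c, a) ⋆ h(a)
Match R1:  consume a, d, f(c, a);  v := a
Result:  a ⋆ b ⋆ c ⋆ h(a)

Answer: a ⋆ b ⋆ c ⋆ h(a)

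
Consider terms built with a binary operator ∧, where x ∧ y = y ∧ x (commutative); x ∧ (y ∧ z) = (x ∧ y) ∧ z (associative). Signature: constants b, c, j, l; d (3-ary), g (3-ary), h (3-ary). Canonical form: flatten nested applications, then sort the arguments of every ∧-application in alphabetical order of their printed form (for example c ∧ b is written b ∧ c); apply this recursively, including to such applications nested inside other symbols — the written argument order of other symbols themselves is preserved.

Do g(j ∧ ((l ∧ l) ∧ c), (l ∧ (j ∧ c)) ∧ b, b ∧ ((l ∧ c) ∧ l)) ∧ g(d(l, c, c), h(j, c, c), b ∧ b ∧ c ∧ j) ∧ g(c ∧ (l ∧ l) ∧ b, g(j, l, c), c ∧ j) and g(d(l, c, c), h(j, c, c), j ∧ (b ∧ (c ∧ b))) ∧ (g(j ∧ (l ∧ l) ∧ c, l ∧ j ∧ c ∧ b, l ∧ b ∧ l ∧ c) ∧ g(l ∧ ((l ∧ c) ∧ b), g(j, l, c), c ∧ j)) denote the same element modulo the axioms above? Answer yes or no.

Left:  g(j ∧ ((l ∧ l) ∧ c), (l ∧ (j ∧ c)) ∧ b, b ∧ ((l ∧ c) ∧ l)) ∧ g(d(l, c, c), h(j, c, c), b ∧ b ∧ c ∧ j) ∧ g(c ∧ (l ∧ l) ∧ b, g(j, l, c), c ∧ j)
  Inside:  g(j ∧ ((l ∧ l) ∧ c), (l ∧ (j ∧ c)) ∧ b, b ∧ ((l ∧ c) ∧ l))  →  g(c ∧ j ∧ l ∧ l, b ∧ c ∧ j ∧ l, b ∧ c ∧ l ∧ l)
  Simplify inside:  g(c ∧ (l ∧ l) ∧ b, g(j, l, c), c ∧ j)  →  g(b ∧ c ∧ l ∧ l, g(j, l, c), c ∧ j)
  Order the arguments:  g(b ∧ c ∧ l ∧ l, g(j, l, c), c ∧ j) ∧ g(c ∧ j ∧ l ∧ l, b ∧ c ∧ j ∧ l, b ∧ c ∧ l ∧ l) ∧ g(d(l, c, c), h(j, c, c), b ∧ b ∧ c ∧ j)
Right:  g(d(l, c, c), h(j, c, c), j ∧ (b ∧ (c ∧ b))) ∧ (g(j ∧ (l ∧ l) ∧ c, l ∧ j ∧ c ∧ b, l ∧ b ∧ l ∧ c) ∧ g(l ∧ ((l ∧ c) ∧ b), g(j, l, c), c ∧ j))
  Un-nest:  g(d(l, c, c), h(j, c, c), j ∧ (b ∧ (c ∧ b))) ∧ g(j ∧ (l ∧ l) ∧ c, l ∧ j ∧ c ∧ b, l ∧ b ∧ l ∧ c) ∧ g(l ∧ ((l ∧ c) ∧ b), g(j, l, c), c ∧ j)
  Simplify inside:  g(d(l, c, c), h(j, c, c), j ∧ (b ∧ (c ∧ b)))  →  g(d(l, c, c), h(j, c, c), b ∧ b ∧ c ∧ j)
  Simplify inside:  g(j ∧ (l ∧ l) ∧ c, l ∧ j ∧ c ∧ b, l ∧ b ∧ l ∧ c)  →  g(c ∧ j ∧ l ∧ l, b ∧ c ∧ j ∧ l, b ∧ c ∧ l ∧ l)
  Inside:  g(l ∧ ((l ∧ c) ∧ b), g(j, l, c), c ∧ j)  →  g(b ∧ c ∧ l ∧ l, g(j, l, c), c ∧ j)
  Order the arguments:  g(b ∧ c ∧ l ∧ l, g(j, l, c), c ∧ j) ∧ g(c ∧ j ∧ l ∧ l, b ∧ c ∧ j ∧ l, b ∧ c ∧ l ∧ l) ∧ g(d(l, c, c), h(j, c, c), b ∧ b ∧ c ∧ j)

Answer: yes — both canonical forms are g(b ∧ c ∧ l ∧ l, g(j, l, c), c ∧ j) ∧ g(c ∧ j ∧ l ∧ l, b ∧ c ∧ j ∧ l, b ∧ c ∧ l ∧ l) ∧ g(d(l, c, c), h(j, c, c), b ∧ b ∧ c ∧ j)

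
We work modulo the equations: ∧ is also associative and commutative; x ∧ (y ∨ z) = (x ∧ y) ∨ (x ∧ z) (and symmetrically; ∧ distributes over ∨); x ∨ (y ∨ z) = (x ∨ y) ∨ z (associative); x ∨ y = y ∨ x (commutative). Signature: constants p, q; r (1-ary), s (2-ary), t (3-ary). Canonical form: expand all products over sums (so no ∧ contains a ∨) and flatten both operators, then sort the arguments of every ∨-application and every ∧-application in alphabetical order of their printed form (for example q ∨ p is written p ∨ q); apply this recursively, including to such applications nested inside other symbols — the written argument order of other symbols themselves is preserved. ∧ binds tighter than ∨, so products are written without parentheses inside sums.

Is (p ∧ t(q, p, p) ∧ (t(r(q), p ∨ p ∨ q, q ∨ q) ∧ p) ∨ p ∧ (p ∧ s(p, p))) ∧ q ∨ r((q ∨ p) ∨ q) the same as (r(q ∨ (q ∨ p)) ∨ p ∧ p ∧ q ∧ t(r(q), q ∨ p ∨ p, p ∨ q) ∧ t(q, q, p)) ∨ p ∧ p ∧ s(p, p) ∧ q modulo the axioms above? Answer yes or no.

Answer: no — p ∧ p ∧ q ∧ s(p, p) ∨ p ∧ p ∧ q ∧ t(q, p, p) ∧ t(r(q), p ∨ p ∨ q, q ∨ q) ∨ r(p ∨ q ∨ q) vs p ∧ p ∧ q ∧ s(p, p) ∨ p ∧ p ∧ q ∧ t(q, q, p) ∧ t(r(q), p ∨ p ∨ q, p ∨ q) ∨ r(p ∨ q ∨ q)

Derivation:
Left:  (p ∧ t(q, p, p) ∧ (t(r(q), p ∨ p ∨ q, q ∨ q) ∧ p) ∨ p ∧ (p ∧ s(p, p))) ∧ q ∨ r((q ∨ p) ∨ q)
  Expand:  p ∧ p ∧ q ∧ t(q, p, p) ∧ t(r(q), p ∨ p ∨ q, q ∨ q) ∨ p ∧ p ∧ q ∧ s(p, p) ∨ r(p ∨ q ∨ q)
  Sort arguments:  p ∧ p ∧ q ∧ s(p, p) ∨ p ∧ p ∧ q ∧ t(q, p, p) ∧ t(r(q), p ∨ p ∨ q, q ∨ q) ∨ r(p ∨ q ∨ q)
Right:  (r(q ∨ (q ∨ p)) ∨ p ∧ p ∧ q ∧ t(r(q), q ∨ p ∨ p, p ∨ q) ∧ t(q, q, p)) ∨ p ∧ p ∧ s(p, p) ∧ q
  Un-nest:  r(p ∨ q ∨ q) ∨ p ∧ p ∧ q ∧ t(q, q, p) ∧ t(r(q), p ∨ p ∨ q, p ∨ q) ∨ p ∧ p ∧ q ∧ s(p, p)
  Sort arguments:  p ∧ p ∧ q ∧ s(p, p) ∨ p ∧ p ∧ q ∧ t(q, q, p) ∧ t(r(q), p ∨ p ∨ q, p ∨ q) ∨ r(p ∨ q ∨ q)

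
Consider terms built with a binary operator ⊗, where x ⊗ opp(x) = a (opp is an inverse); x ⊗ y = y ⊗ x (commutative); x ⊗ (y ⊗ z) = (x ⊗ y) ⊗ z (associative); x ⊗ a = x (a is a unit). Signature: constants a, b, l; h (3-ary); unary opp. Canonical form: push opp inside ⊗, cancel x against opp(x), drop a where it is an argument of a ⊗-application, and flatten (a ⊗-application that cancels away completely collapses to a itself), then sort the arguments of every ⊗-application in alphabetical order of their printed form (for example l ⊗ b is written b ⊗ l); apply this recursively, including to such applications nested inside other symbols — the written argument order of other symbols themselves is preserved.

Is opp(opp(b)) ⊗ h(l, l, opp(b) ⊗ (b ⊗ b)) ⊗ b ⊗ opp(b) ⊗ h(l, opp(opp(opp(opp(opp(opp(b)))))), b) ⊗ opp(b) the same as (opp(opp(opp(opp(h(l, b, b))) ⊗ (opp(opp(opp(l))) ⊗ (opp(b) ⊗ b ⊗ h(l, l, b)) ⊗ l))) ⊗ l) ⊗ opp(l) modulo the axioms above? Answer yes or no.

Left:  opp(opp(b)) ⊗ h(l, l, opp(b) ⊗ (b ⊗ b)) ⊗ b ⊗ opp(b) ⊗ h(l, opp(opp(opp(opp(opp(opp(b)))))), b) ⊗ opp(b)
  Push opp inside:  distribute opp over ⊗ and collapse double opp
  Cancel:  b cancels
  Collect:  h(l, l, b) ⊗ h(l, b, b)
  Sort:  h(l, b, b) ⊗ h(l, l, b)
Right:  (opp(opp(opp(opp(h(l, b, b))) ⊗ (opp(opp(opp(l))) ⊗ (opp(b) ⊗ b ⊗ h(l, l, b)) ⊗ l))) ⊗ l) ⊗ opp(l)
  Push opp inside:  distribute opp over ⊗ and collapse double opp
  Inverses cancel:  l cancels; b cancels
  Combine occurrences:  h(l, b, b) ⊗ h(l, l, b)

Answer: yes — both canonical forms are h(l, b, b) ⊗ h(l, l, b)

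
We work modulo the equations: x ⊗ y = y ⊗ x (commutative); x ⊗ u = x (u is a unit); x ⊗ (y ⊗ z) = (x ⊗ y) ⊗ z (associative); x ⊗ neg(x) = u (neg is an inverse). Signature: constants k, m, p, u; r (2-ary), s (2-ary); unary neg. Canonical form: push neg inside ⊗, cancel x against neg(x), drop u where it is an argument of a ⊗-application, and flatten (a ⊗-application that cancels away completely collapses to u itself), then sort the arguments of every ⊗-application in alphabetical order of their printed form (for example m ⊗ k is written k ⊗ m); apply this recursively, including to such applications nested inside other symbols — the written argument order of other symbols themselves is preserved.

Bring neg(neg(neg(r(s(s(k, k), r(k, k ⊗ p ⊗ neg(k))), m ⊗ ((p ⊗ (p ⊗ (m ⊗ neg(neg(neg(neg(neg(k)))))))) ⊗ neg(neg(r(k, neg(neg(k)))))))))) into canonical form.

Answer: neg(r(s(s(k, k), r(k, p)), m ⊗ m ⊗ neg(k) ⊗ p ⊗ p ⊗ r(k, k)))

Derivation:
Push neg inside:  distribute neg over ⊗ and collapse double neg
Collect:  neg(r(s(s(k, k), r(k, p)), m ⊗ m ⊗ neg(k) ⊗ p ⊗ p ⊗ r(k, k)))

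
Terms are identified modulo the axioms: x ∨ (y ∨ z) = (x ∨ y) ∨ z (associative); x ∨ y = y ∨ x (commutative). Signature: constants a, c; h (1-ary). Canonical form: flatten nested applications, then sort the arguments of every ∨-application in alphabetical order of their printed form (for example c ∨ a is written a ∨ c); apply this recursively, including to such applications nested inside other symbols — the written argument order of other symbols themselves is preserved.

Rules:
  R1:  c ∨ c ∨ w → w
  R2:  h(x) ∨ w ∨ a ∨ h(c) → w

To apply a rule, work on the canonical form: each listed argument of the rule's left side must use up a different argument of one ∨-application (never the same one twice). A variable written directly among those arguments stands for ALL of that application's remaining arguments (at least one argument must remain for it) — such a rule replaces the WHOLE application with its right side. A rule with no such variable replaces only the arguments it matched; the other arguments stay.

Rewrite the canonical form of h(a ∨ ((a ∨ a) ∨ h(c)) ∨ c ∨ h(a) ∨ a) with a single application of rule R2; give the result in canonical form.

Canonical form:  h(a ∨ a ∨ a ∨ a ∨ c ∨ h(a) ∨ h(c))
R2 matches:  uses a, h(a), h(c);  w := a ∨ a ∨ a ∨ c, x := a
The variable takes the whole remainder — replace the entire application.
Result:  h(a ∨ a ∨ a ∨ c)

Answer: h(a ∨ a ∨ a ∨ c)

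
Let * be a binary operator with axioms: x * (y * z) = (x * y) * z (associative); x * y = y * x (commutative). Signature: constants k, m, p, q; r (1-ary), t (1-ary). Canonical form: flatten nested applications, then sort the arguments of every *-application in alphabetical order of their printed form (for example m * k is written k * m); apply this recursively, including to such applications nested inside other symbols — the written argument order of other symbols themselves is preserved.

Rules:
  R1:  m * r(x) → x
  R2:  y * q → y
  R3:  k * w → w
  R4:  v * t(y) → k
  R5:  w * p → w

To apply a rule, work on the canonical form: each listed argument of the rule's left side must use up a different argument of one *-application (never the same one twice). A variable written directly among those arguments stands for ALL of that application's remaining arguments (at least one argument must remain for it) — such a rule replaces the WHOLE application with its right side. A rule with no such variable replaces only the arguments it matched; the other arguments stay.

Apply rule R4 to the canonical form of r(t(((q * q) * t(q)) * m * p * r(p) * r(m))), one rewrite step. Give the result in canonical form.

Answer: r(t(k))

Derivation:
Canonical form:  r(t(m * p * q * q * r(m) * r(p) * t(q)))
R4 matches:  uses t(q);  v := m * p * q * q * r(m) * r(p), y := q
Every leftover argument binds to the variable; the entire application is replaced.
Result:  r(t(k))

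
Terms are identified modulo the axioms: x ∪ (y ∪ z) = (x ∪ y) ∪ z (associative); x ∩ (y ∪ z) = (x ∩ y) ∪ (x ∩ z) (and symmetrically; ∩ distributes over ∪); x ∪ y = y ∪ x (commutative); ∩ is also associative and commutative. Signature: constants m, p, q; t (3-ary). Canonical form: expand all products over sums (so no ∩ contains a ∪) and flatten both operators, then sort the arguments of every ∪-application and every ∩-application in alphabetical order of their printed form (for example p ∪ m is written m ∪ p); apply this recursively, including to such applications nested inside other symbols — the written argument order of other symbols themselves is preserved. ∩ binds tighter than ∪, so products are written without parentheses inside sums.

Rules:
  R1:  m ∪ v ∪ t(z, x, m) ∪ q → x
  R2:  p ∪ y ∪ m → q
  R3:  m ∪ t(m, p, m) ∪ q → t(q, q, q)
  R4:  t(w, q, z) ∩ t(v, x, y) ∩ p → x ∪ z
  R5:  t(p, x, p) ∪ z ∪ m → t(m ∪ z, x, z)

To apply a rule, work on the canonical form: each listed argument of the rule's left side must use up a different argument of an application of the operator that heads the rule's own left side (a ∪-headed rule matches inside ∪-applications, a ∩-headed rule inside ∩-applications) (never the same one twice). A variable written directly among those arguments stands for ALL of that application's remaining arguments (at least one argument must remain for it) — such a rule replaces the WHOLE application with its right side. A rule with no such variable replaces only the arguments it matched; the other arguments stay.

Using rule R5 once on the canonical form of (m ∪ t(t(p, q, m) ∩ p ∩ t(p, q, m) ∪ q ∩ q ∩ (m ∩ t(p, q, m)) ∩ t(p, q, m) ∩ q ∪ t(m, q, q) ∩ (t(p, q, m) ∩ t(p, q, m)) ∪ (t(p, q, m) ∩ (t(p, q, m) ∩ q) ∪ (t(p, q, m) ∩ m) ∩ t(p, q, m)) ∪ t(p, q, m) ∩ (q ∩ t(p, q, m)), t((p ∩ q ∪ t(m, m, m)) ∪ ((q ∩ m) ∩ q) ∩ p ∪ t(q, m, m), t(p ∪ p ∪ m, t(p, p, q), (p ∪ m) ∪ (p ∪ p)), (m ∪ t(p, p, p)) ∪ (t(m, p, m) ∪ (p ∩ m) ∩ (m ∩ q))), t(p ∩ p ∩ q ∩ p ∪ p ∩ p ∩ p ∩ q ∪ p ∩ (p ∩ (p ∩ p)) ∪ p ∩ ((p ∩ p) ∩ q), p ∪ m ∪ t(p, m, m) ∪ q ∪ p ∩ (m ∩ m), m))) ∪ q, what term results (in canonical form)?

Canonical form:  m ∪ q ∪ t(m ∩ q ∩ q ∩ q ∩ t(p, q, m) ∩ t(p, q, m) ∪ m ∩ t(p, q, m) ∩ t(p, q, m) ∪ p ∩ t(p, q, m) ∩ t(p, q, m) ∪ q ∩ t(p, q, m) ∩ t(p, q, m) ∪ q ∩ t(p, q, m) ∩ t(p, q, m) ∪ t(m, q, q) ∩ t(p, q, m) ∩ t(p, q, m), t(m ∩ p ∩ q ∩ q ∪ p ∩ q ∪ t(m, m, m) ∪ t(q, m, m), t(m ∪ p ∪ p, t(p, p, q), m ∪ p ∪ p ∪ p), m ∪ m ∩ m ∩ p ∩ q ∪ t(m, p, m) ∪ t(p, p, p)), t(p ∩ p ∩ p ∩ p ∪ p ∩ p ∩ p ∩ q ∪ p ∩ p ∩ p ∩ q ∪ p ∩ p ∩ p ∩ q, m ∪ m ∩ m ∩ p ∪ p ∪ q ∪ t(p, m, m), m))
Apply R5:  consuming m, t(p, p, p);  x := p, z := m ∩ m ∩ p ∩ q ∪ t(m, p, m)
The extension variable absorbs all remaining arguments, so the whole application is rewritten.
Result:  m ∪ q ∪ t(m ∩ q ∩ q ∩ q ∩ t(p, q, m) ∩ t(p, q, m) ∪ m ∩ t(p, q, m) ∩ t(p, q, m) ∪ p ∩ t(p, q, m) ∩ t(p, q, m) ∪ q ∩ t(p, q, m) ∩ t(p, q, m) ∪ q ∩ t(p, q, m) ∩ t(p, q, m) ∪ t(m, q, q) ∩ t(p, q, m) ∩ t(p, q, m), t(m ∩ p ∩ q ∩ q ∪ p ∩ q ∪ t(m, m, m) ∪ t(q, m, m), t(m ∪ p ∪ p, t(p, p, q), m ∪ p ∪ p ∪ p), t(m ∪ m ∩ m ∩ p ∩ q ∪ t(m, p, m), p, m ∩ m ∩ p ∩ q ∪ t(m, p, m))), t(p ∩ p ∩ p ∩ p ∪ p ∩ p ∩ p ∩ q ∪ p ∩ p ∩ p ∩ q ∪ p ∩ p ∩ p ∩ q, m ∪ m ∩ m ∩ p ∪ p ∪ q ∪ t(p, m, m), m))

Answer: m ∪ q ∪ t(m ∩ q ∩ q ∩ q ∩ t(p, q, m) ∩ t(p, q, m) ∪ m ∩ t(p, q, m) ∩ t(p, q, m) ∪ p ∩ t(p, q, m) ∩ t(p, q, m) ∪ q ∩ t(p, q, m) ∩ t(p, q, m) ∪ q ∩ t(p, q, m) ∩ t(p, q, m) ∪ t(m, q, q) ∩ t(p, q, m) ∩ t(p, q, m), t(m ∩ p ∩ q ∩ q ∪ p ∩ q ∪ t(m, m, m) ∪ t(q, m, m), t(m ∪ p ∪ p, t(p, p, q), m ∪ p ∪ p ∪ p), t(m ∪ m ∩ m ∩ p ∩ q ∪ t(m, p, m), p, m ∩ m ∩ p ∩ q ∪ t(m, p, m))), t(p ∩ p ∩ p ∩ p ∪ p ∩ p ∩ p ∩ q ∪ p ∩ p ∩ p ∩ q ∪ p ∩ p ∩ p ∩ q, m ∪ m ∩ m ∩ p ∪ p ∪ q ∪ t(p, m, m), m))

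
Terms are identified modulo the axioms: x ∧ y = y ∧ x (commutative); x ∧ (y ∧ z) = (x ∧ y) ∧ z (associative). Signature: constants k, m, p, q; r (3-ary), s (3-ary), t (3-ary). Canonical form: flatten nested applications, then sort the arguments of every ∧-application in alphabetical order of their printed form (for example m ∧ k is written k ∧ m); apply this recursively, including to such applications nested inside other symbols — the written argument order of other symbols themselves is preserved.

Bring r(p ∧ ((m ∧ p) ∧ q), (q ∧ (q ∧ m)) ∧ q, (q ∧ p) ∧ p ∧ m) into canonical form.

Work inside:  (q ∧ (q ∧ m)) ∧ q
Flatten:  q ∧ q ∧ m ∧ q
Sort:  m ∧ q ∧ q ∧ q
Put back:  r(m ∧ p ∧ p ∧ q, m ∧ q ∧ q ∧ q, m ∧ p ∧ p ∧ q)

Answer: r(m ∧ p ∧ p ∧ q, m ∧ q ∧ q ∧ q, m ∧ p ∧ p ∧ q)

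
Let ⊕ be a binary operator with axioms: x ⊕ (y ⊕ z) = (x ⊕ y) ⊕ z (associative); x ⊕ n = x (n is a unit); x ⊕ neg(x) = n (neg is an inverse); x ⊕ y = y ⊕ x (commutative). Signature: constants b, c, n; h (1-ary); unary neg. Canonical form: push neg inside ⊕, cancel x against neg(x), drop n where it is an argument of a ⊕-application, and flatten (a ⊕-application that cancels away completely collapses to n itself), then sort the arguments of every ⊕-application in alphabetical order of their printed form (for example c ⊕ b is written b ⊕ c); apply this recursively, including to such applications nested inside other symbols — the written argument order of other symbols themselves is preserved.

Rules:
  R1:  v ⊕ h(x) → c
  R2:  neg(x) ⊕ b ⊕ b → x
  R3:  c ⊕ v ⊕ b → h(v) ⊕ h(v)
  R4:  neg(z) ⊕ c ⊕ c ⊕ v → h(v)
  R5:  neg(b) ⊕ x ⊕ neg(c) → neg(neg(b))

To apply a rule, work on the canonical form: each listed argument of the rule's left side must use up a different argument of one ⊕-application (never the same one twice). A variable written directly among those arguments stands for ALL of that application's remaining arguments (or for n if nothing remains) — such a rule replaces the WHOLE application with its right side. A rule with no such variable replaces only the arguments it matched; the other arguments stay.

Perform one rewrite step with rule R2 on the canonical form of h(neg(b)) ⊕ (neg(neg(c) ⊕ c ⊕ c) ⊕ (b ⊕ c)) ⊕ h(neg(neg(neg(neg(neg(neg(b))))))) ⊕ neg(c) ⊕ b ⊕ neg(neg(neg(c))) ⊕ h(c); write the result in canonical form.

Answer: h(b) ⊕ h(c) ⊕ h(neg(b))

Derivation:
Canonical form:  b ⊕ b ⊕ h(b) ⊕ h(c) ⊕ h(neg(b)) ⊕ neg(c) ⊕ neg(c)
Apply R2:  consuming b, b, neg(c);  x := c
Giving:  h(b) ⊕ h(c) ⊕ h(neg(b))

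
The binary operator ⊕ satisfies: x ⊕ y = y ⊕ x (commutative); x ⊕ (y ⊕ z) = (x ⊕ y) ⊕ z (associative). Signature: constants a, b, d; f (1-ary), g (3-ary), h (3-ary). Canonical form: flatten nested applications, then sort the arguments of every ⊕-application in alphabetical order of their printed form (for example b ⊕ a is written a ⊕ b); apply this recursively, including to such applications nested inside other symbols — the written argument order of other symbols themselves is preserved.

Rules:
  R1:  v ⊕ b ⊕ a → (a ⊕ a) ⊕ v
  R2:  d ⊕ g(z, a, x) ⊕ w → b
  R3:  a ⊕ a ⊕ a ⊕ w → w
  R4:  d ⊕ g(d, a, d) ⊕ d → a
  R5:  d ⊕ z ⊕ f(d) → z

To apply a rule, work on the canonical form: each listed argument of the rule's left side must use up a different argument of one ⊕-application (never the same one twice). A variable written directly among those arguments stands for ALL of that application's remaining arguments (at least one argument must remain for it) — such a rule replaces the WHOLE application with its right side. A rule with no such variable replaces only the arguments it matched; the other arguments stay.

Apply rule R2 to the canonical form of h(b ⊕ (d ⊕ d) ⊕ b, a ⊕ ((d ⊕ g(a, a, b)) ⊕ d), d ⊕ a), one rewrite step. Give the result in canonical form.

Answer: h(b ⊕ b ⊕ d ⊕ d, b, a ⊕ d)

Derivation:
Canonical form:  h(b ⊕ b ⊕ d ⊕ d, a ⊕ d ⊕ d ⊕ g(a, a, b), a ⊕ d)
Match R2:  consume d, g(a, a, b);  w := a ⊕ d, x := b, z := a
Every leftover argument binds to the variable; the entire application is replaced.
Result:  h(b ⊕ b ⊕ d ⊕ d, b, a ⊕ d)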